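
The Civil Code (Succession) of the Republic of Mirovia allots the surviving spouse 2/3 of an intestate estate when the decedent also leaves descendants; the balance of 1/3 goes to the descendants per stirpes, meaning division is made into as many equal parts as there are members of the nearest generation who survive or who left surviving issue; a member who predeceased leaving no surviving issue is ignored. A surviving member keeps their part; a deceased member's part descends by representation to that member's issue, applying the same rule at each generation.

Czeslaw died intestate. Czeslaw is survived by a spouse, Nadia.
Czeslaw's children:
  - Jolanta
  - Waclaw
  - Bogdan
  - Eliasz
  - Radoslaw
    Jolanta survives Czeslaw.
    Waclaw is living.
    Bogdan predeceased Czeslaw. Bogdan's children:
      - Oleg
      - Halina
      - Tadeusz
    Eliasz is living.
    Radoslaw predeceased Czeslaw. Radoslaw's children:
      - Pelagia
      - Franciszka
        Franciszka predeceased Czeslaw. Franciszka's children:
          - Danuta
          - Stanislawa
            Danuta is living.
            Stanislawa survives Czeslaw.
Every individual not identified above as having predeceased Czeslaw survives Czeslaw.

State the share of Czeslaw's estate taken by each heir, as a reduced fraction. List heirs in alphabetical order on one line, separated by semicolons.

Danuta 1/60; Eliasz 1/15; Halina 1/45; Jolanta 1/15; Nadia 2/3; Oleg 1/45; Pelagia 1/30; Stanislawa 1/60; Tadeusz 1/45; Waclaw 1/15

Nadia, as surviving spouse, takes 2/3.
The remaining 1/3 passes to Czeslaw's descendants per stirpes.
The 1/3 is divided into 5 equal shares of 1/15 among Jolanta, Waclaw, Bogdan, Eliasz, Radoslaw.
Jolanta is living and takes 1/15.
Waclaw is living and takes 1/15.
Bogdan predeceased; the 1/15 allotted to Bogdan's branch passes to Bogdan's issue by representation.
The 1/15 is divided into 3 equal shares of 1/45 among Oleg, Halina, Tadeusz.
Oleg is living and takes 1/45.
Halina is living and takes 1/45.
Tadeusz is living and takes 1/45.
Eliasz is living and takes 1/15.
Radoslaw predeceased; the 1/15 allotted to Radoslaw's branch passes to Radoslaw's issue by representation.
The 1/15 is divided into 2 equal shares of 1/30 among Pelagia, Franciszka.
Pelagia is living and takes 1/30.
Franciszka predeceased; the 1/30 allotted to Franciszka's branch passes to Franciszka's issue by representation.
The 1/30 is divided into 2 equal shares of 1/60 among Danuta, Stanislawa.
Danuta is living and takes 1/60.
Stanislawa is living and takes 1/60.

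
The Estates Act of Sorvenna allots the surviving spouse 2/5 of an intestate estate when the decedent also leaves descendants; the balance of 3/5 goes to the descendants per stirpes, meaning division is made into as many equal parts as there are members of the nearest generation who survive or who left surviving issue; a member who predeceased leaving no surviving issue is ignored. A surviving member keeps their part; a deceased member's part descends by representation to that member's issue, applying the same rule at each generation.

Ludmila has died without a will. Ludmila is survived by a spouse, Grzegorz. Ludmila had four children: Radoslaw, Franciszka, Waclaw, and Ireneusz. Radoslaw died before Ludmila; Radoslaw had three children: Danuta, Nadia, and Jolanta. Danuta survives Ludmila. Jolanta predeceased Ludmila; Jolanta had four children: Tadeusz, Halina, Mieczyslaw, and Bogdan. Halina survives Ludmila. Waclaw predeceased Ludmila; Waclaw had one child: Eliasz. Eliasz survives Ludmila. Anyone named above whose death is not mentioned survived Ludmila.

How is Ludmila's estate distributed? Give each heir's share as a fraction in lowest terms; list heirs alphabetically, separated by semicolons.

Bogdan 1/80; Danuta 1/20; Eliasz 3/20; Franciszka 3/20; Grzegorz 2/5; Halina 1/80; Ireneusz 3/20; Mieczyslaw 1/80; Nadia 1/20; Tadeusz 1/80

Grzegorz, as surviving spouse, takes 2/5.
The remaining 3/5 passes to Ludmila's descendants per stirpes.
The 3/5 is divided into 4 equal shares of 3/20 among Radoslaw, Franciszka, Waclaw, Ireneusz.
Radoslaw predeceased; the 3/20 allotted to Radoslaw's branch passes to Radoslaw's issue by representation.
The 3/20 is divided into 3 equal shares of 1/20 among Danuta, Nadia, Jolanta.
Danuta is living and takes 1/20.
Nadia is living and takes 1/20.
Jolanta predeceased; the 1/20 allotted to Jolanta's branch passes to Jolanta's issue by representation.
The 1/20 is divided into 4 equal shares of 1/80 among Tadeusz, Halina, Mieczyslaw, Bogdan.
Tadeusz is living and takes 1/80.
Halina is living and takes 1/80.
Mieczyslaw is living and takes 1/80.
Bogdan is living and takes 1/80.
Franciszka is living and takes 3/20.
Waclaw predeceased; the 3/20 allotted to Waclaw's branch passes to Waclaw's issue by representation.
Eliasz is the sole taker at this level and receives the full 3/20.
Ireneusz is living and takes 3/20.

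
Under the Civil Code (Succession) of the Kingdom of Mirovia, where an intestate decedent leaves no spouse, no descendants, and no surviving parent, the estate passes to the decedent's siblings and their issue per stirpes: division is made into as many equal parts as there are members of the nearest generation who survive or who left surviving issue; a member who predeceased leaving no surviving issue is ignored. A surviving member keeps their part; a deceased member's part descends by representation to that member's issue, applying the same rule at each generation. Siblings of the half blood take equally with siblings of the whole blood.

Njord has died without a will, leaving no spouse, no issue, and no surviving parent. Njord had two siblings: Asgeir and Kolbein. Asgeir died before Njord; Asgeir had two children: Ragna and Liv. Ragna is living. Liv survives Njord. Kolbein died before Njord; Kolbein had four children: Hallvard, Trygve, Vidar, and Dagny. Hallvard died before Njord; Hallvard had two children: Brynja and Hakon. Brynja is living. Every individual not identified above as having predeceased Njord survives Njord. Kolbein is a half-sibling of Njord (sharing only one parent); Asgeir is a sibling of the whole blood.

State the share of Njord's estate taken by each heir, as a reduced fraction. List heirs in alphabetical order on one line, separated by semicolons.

No spouse, descendants, or parent survives, so the estate passes to Njord's siblings per stirpes.
Half-blood and whole-blood siblings take equally under the stated rule.
The estate is divided into 2 equal shares of 1/2 among Asgeir, Kolbein.
Asgeir predeceased; the 1/2 allotted to Asgeir's branch passes to Asgeir's issue by representation.
The 1/2 is divided into 2 equal shares of 1/4 among Ragna, Liv.
Ragna is living and takes 1/4.
Liv is living and takes 1/4.
Kolbein predeceased; the 1/2 allotted to Kolbein's branch passes to Kolbein's issue by representation.
The 1/2 is divided into 4 equal shares of 1/8 among Hallvard, Trygve, Vidar, Dagny.
Hallvard predeceased; the 1/8 allotted to Hallvard's branch passes to Hallvard's issue by representation.
The 1/8 is divided into 2 equal shares of 1/16 among Brynja, Hakon.
Brynja is living and takes 1/16.
Hakon is living and takes 1/16.
Trygve is living and takes 1/8.
Vidar is living and takes 1/8.
Dagny is living and takes 1/8.

Brynja 1/16; Dagny 1/8; Hakon 1/16; Liv 1/4; Ragna 1/4; Trygve 1/8; Vidar 1/8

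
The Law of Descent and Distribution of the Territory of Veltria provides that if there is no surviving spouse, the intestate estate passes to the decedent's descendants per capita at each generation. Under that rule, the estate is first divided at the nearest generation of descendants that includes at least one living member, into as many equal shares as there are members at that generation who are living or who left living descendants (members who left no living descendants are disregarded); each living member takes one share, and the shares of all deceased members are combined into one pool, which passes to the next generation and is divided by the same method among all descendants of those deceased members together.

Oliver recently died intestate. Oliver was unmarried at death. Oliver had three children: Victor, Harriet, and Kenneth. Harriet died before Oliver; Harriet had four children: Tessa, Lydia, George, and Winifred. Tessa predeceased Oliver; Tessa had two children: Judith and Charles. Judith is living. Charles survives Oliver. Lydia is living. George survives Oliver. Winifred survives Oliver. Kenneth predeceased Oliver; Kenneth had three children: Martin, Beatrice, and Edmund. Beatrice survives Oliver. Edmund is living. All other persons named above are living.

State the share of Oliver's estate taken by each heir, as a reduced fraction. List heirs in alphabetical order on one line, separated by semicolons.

There is no surviving spouse, so the entire estate passes to Oliver's descendants per capita at each generation.
At generation 1 (Victor, Harriet, Kenneth) there are 3 shares of (1)/3 = 1/3 each.
Living: Victor — each takes 1/3.
Deceased: Harriet and Kenneth. Their combined 2/3 is pooled and carried to generation 2.
At generation 2 (Tessa, Lydia, George, Winifred, Martin, Beatrice, Edmund) there are 7 shares of (2/3)/7 = 2/21 each.
Living: Lydia, George, Winifred, Martin, Beatrice, and Edmund — each takes 2/21.
Deceased: Tessa. That 2/21 share is carried to generation 3.
At generation 3 (Judith, Charles) there are 2 shares of (2/21)/2 = 1/21 each.
Living: Judith and Charles — each takes 1/21.

Beatrice 2/21; Charles 1/21; Edmund 2/21; George 2/21; Judith 1/21; Lydia 2/21; Martin 2/21; Victor 1/3; Winifred 2/21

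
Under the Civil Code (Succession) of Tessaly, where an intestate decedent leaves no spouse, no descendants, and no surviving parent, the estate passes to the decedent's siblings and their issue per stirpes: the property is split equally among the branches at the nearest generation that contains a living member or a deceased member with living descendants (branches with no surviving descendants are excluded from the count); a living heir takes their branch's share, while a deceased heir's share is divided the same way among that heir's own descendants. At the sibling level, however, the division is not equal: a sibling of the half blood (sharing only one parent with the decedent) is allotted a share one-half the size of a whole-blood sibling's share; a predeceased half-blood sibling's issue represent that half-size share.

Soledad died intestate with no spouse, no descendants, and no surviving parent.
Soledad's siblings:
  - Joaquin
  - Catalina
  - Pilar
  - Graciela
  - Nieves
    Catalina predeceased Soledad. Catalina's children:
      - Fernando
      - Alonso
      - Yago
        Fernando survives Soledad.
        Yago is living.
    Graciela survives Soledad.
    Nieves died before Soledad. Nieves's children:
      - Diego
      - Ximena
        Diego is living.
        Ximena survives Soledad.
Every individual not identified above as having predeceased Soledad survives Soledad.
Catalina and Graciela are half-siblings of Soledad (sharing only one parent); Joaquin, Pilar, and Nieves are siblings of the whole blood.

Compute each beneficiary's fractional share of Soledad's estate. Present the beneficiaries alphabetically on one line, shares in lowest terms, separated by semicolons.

Alonso 1/24; Diego 1/8; Fernando 1/24; Graciela 1/8; Joaquin 1/4; Pilar 1/4; Ximena 1/8; Yago 1/24

No spouse, descendants, or parent survives, so the estate passes to Soledad's siblings per stirpes.
Half-blood siblings count for one-half the weight of whole-blood siblings at the initial division.
Dividing 1 in proportion to weights (total weight 4): Joaquin (weight 1) → 1/4; Catalina (weight 1/2) → 1/8; Pilar (weight 1) → 1/4; Graciela (weight 1/2) → 1/8; Nieves (weight 1) → 1/4.
Joaquin is living and takes 1/4.
Catalina predeceased; the 1/8 allotted to Catalina's branch passes to Catalina's issue by representation.
The 1/8 is divided into 3 equal shares of 1/24 among Fernando, Alonso, Yago.
Fernando is living and takes 1/24.
Alonso is living and takes 1/24.
Yago is living and takes 1/24.
Pilar is living and takes 1/4.
Graciela is living and takes 1/8.
Nieves predeceased; the 1/4 allotted to Nieves's branch passes to Nieves's issue by representation.
The 1/4 is divided into 2 equal shares of 1/8 among Diego, Ximena.
Diego is living and takes 1/8.
Ximena is living and takes 1/8.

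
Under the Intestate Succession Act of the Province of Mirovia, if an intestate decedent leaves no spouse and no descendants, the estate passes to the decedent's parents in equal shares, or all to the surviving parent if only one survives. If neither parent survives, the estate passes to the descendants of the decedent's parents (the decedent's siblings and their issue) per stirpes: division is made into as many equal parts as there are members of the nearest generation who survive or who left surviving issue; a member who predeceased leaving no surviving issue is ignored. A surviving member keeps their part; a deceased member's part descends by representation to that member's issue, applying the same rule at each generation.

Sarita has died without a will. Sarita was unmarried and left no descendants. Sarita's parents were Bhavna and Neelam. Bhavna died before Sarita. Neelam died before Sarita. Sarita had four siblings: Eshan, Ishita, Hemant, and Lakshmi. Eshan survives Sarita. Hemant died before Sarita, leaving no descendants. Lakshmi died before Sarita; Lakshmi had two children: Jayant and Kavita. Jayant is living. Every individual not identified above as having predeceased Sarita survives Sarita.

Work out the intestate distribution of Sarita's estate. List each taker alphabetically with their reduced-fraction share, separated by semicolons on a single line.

Neither parent survives and there are no descendants, so the estate passes to Sarita's siblings and their issue per stirpes.
Hemant left no surviving issue, so that branch lapses and is disregarded.
The estate is divided into 3 equal shares of 1/3 among Eshan, Ishita, Lakshmi.
Eshan is living and takes 1/3.
Ishita is living and takes 1/3.
Lakshmi predeceased; the 1/3 allotted to Lakshmi's branch passes to Lakshmi's issue by representation.
The 1/3 is divided into 2 equal shares of 1/6 among Jayant, Kavita.
Jayant is living and takes 1/6.
Kavita is living and takes 1/6.

Eshan 1/3; Ishita 1/3; Jayant 1/6; Kavita 1/6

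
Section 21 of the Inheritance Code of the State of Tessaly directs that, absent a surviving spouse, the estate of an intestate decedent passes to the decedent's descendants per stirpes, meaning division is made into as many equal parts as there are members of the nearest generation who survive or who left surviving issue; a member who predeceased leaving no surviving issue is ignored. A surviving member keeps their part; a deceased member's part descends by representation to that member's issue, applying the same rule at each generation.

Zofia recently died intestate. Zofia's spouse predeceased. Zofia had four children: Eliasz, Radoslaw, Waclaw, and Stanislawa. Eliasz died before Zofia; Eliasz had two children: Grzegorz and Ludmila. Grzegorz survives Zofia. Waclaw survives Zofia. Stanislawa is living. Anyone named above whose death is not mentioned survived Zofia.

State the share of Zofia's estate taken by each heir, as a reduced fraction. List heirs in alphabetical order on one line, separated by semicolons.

Grzegorz 1/8; Ludmila 1/8; Radoslaw 1/4; Stanislawa 1/4; Waclaw 1/4

There is no surviving spouse, so the entire estate passes to Zofia's descendants per stirpes.
The estate is divided into 4 equal shares of 1/4 among Eliasz, Radoslaw, Waclaw, Stanislawa.
Eliasz predeceased; the 1/4 allotted to Eliasz's branch passes to Eliasz's issue by representation.
The 1/4 is divided into 2 equal shares of 1/8 among Grzegorz, Ludmila.
Grzegorz is living and takes 1/8.
Ludmila is living and takes 1/8.
Radoslaw is living and takes 1/4.
Waclaw is living and takes 1/4.
Stanislawa is living and takes 1/4.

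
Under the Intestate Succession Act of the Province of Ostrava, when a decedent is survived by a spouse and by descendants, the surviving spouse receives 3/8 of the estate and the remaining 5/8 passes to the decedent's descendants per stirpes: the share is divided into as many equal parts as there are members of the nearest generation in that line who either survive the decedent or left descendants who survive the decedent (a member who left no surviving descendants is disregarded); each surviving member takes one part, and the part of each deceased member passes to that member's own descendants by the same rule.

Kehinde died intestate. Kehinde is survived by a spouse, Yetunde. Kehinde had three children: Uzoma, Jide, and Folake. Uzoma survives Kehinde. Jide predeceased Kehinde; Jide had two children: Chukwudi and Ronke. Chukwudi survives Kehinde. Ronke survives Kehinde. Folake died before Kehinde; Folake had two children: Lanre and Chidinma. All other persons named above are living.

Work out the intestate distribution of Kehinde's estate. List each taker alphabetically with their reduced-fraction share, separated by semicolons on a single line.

Yetunde, as surviving spouse, takes 3/8.
The remaining 5/8 passes to Kehinde's descendants per stirpes.
The 5/8 is divided into 3 equal shares of 5/24 among Uzoma, Jide, Folake.
Uzoma is living and takes 5/24.
Jide predeceased; the 5/24 allotted to Jide's branch passes to Jide's issue by representation.
The 5/24 is divided into 2 equal shares of 5/48 among Chukwudi, Ronke.
Chukwudi is living and takes 5/48.
Ronke is living and takes 5/48.
Folake predeceased; the 5/24 allotted to Folake's branch passes to Folake's issue by representation.
The 5/24 is divided into 2 equal shares of 5/48 among Lanre, Chidinma.
Lanre is living and takes 5/48.
Chidinma is living and takes 5/48.

Chidinma 5/48; Chukwudi 5/48; Lanre 5/48; Ronke 5/48; Uzoma 5/24; Yetunde 3/8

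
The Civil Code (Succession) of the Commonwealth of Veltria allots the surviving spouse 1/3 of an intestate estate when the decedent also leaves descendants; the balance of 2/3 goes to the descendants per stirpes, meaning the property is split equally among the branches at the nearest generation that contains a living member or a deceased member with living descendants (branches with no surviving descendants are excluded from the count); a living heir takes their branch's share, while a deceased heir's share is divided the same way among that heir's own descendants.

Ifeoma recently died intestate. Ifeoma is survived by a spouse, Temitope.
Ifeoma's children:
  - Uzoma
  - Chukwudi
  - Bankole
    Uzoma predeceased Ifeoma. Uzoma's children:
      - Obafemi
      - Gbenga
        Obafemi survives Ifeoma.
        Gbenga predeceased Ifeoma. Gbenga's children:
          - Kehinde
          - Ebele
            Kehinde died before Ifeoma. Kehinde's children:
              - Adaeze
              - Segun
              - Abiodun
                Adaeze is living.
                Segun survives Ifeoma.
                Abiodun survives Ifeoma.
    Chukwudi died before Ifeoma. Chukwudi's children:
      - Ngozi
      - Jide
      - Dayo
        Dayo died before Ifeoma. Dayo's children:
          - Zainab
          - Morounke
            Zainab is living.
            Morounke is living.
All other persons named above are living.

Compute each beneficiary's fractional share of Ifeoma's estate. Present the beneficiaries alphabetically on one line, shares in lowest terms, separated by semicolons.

Temitope, as surviving spouse, takes 1/3.
The remaining 2/3 passes to Ifeoma's descendants per stirpes.
The 2/3 is divided into 3 equal shares of 2/9 among Uzoma, Chukwudi, Bankole.
Uzoma predeceased; the 2/9 allotted to Uzoma's branch passes to Uzoma's issue by representation.
The 2/9 is divided into 2 equal shares of 1/9 among Obafemi, Gbenga.
Obafemi is living and takes 1/9.
Gbenga predeceased; the 1/9 allotted to Gbenga's branch passes to Gbenga's issue by representation.
The 1/9 is divided into 2 equal shares of 1/18 among Kehinde, Ebele.
Kehinde predeceased; the 1/18 allotted to Kehinde's branch passes to Kehinde's issue by representation.
The 1/18 is divided into 3 equal shares of 1/54 among Adaeze, Segun, Abiodun.
Adaeze is living and takes 1/54.
Segun is living and takes 1/54.
Abiodun is living and takes 1/54.
Ebele is living and takes 1/18.
Chukwudi predeceased; the 2/9 allotted to Chukwudi's branch passes to Chukwudi's issue by representation.
The 2/9 is divided into 3 equal shares of 2/27 among Ngozi, Jide, Dayo.
Ngozi is living and takes 2/27.
Jide is living and takes 2/27.
Dayo predeceased; the 2/27 allotted to Dayo's branch passes to Dayo's issue by representation.
The 2/27 is divided into 2 equal shares of 1/27 among Zainab, Morounke.
Zainab is living and takes 1/27.
Morounke is living and takes 1/27.
Bankole is living and takes 2/9.

Abiodun 1/54; Adaeze 1/54; Bankole 2/9; Ebele 1/18; Jide 2/27; Morounke 1/27; Ngozi 2/27; Obafemi 1/9; Segun 1/54; Temitope 1/3; Zainab 1/27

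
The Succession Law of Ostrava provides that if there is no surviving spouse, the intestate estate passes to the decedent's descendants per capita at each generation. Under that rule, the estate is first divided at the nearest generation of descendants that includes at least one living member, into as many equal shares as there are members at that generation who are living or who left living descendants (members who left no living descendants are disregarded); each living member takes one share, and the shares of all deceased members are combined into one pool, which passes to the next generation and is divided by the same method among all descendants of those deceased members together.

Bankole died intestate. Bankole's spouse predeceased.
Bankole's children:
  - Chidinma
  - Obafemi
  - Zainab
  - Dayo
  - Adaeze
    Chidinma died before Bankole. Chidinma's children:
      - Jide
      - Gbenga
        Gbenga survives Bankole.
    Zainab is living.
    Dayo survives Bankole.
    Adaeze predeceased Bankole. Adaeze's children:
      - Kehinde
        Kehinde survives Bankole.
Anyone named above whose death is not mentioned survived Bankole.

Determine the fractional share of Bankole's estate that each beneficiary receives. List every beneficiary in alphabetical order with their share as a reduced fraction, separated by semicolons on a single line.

There is no surviving spouse, so the entire estate passes to Bankole's descendants per capita at each generation.
At generation 1 (Chidinma, Obafemi, Zainab, Dayo, Adaeze) there are 5 shares of (1)/5 = 1/5 each.
Living: Obafemi, Zainab, and Dayo — each takes 1/5.
Deceased: Chidinma and Adaeze. Their combined 2/5 is pooled and carried to generation 2.
At generation 2 (Jide, Gbenga, Kehinde) there are 3 shares of (2/5)/3 = 2/15 each.
Living: Jide, Gbenga, and Kehinde — each takes 2/15.

Dayo 1/5; Gbenga 2/15; Jide 2/15; Kehinde 2/15; Obafemi 1/5; Zainab 1/5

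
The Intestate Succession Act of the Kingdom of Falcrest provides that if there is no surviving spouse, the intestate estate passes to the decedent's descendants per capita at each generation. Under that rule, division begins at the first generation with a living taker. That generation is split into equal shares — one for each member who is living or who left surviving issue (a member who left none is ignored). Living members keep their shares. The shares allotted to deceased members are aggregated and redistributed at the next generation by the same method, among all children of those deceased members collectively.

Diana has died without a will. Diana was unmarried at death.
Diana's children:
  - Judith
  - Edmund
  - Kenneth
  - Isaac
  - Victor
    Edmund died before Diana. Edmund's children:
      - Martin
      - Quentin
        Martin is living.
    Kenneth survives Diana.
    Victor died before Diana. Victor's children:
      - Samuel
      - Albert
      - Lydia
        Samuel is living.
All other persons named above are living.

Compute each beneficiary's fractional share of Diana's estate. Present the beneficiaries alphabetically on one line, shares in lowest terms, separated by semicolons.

Albert 2/25; Isaac 1/5; Judith 1/5; Kenneth 1/5; Lydia 2/25; Martin 2/25; Quentin 2/25; Samuel 2/25

There is no surviving spouse, so the entire estate passes to Diana's descendants per capita at each generation.
At generation 1 (Judith, Edmund, Kenneth, Isaac, Victor) there are 5 shares of (1)/5 = 1/5 each.
Living: Judith, Kenneth, and Isaac — each takes 1/5.
Deceased: Edmund and Victor. Their combined 2/5 is pooled and carried to generation 2.
At generation 2 (Martin, Quentin, Samuel, Albert, Lydia) there are 5 shares of (2/5)/5 = 2/25 each.
Living: Martin, Quentin, Samuel, Albert, and Lydia — each takes 2/25.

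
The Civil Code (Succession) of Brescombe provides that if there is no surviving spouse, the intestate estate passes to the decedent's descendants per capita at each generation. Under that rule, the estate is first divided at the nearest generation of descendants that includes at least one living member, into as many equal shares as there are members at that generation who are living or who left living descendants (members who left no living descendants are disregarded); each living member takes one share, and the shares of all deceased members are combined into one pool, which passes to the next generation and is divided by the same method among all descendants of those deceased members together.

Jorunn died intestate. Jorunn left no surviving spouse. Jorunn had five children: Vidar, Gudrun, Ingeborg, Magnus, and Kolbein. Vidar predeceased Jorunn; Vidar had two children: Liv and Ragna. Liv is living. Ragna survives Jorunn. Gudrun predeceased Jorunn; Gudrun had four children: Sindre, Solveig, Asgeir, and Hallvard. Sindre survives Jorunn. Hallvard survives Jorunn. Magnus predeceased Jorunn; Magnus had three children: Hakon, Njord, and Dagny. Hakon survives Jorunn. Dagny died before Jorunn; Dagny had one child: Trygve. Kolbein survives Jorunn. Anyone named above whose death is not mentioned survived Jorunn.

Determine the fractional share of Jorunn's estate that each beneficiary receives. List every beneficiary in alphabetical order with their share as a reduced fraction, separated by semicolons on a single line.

Asgeir 1/15; Hakon 1/15; Hallvard 1/15; Ingeborg 1/5; Kolbein 1/5; Liv 1/15; Njord 1/15; Ragna 1/15; Sindre 1/15; Solveig 1/15; Trygve 1/15

There is no surviving spouse, so the entire estate passes to Jorunn's descendants per capita at each generation.
At generation 1 (Vidar, Gudrun, Ingeborg, Magnus, Kolbein) there are 5 shares of (1)/5 = 1/5 each.
Living: Ingeborg and Kolbein — each takes 1/5.
Deceased: Vidar, Gudrun, and Magnus. Their combined 3/5 is pooled and carried to generation 2.
At generation 2 (Liv, Ragna, Sindre, Solveig, Asgeir, Hallvard, Hakon, Njord, Dagny) there are 9 shares of (3/5)/9 = 1/15 each.
Living: Liv, Ragna, Sindre, Solveig, Asgeir, Hallvard, Hakon, and Njord — each takes 1/15.
Deceased: Dagny. That 1/15 share is carried to generation 3.
At generation 3 (Trygve) there are 1 shares of (1/15)/1 = 1/15 each.
Living: Trygve — each takes 1/15.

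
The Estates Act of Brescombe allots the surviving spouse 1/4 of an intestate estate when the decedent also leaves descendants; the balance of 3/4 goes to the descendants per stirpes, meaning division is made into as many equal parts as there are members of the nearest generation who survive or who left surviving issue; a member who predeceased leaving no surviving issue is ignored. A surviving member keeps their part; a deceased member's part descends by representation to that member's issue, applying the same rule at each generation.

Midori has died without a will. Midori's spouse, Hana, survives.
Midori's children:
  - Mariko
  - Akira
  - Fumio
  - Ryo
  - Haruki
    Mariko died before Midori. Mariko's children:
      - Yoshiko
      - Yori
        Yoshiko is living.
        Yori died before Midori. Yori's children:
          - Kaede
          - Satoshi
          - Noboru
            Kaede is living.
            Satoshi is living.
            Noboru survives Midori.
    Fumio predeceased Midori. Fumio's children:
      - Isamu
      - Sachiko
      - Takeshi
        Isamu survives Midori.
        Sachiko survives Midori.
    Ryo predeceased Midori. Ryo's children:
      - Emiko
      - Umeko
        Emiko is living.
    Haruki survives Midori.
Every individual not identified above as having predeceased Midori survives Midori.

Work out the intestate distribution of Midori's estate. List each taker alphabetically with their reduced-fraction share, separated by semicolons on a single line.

Hana, as surviving spouse, takes 1/4.
The remaining 3/4 passes to Midori's descendants per stirpes.
The 3/4 is divided into 5 equal shares of 3/20 among Mariko, Akira, Fumio, Ryo, Haruki.
Mariko predeceased; the 3/20 allotted to Mariko's branch passes to Mariko's issue by representation.
The 3/20 is divided into 2 equal shares of 3/40 among Yoshiko, Yori.
Yoshiko is living and takes 3/40.
Yori predeceased; the 3/40 allotted to Yori's branch passes to Yori's issue by representation.
The 3/40 is divided into 3 equal shares of 1/40 among Kaede, Satoshi, Noboru.
Kaede is living and takes 1/40.
Satoshi is living and takes 1/40.
Noboru is living and takes 1/40.
Akira is living and takes 3/20.
Fumio predeceased; the 3/20 allotted to Fumio's branch passes to Fumio's issue by representation.
The 3/20 is divided into 3 equal shares of 1/20 among Isamu, Sachiko, Takeshi.
Isamu is living and takes 1/20.
Sachiko is living and takes 1/20.
Takeshi is living and takes 1/20.
Ryo predeceased; the 3/20 allotted to Ryo's branch passes to Ryo's issue by representation.
The 3/20 is divided into 2 equal shares of 3/40 among Emiko, Umeko.
Emiko is living and takes 3/40.
Umeko is living and takes 3/40.
Haruki is living and takes 3/20.

Akira 3/20; Emiko 3/40; Hana 1/4; Haruki 3/20; Isamu 1/20; Kaede 1/40; Noboru 1/40; Sachiko 1/20; Satoshi 1/40; Takeshi 1/20; Umeko 3/40; Yoshiko 3/40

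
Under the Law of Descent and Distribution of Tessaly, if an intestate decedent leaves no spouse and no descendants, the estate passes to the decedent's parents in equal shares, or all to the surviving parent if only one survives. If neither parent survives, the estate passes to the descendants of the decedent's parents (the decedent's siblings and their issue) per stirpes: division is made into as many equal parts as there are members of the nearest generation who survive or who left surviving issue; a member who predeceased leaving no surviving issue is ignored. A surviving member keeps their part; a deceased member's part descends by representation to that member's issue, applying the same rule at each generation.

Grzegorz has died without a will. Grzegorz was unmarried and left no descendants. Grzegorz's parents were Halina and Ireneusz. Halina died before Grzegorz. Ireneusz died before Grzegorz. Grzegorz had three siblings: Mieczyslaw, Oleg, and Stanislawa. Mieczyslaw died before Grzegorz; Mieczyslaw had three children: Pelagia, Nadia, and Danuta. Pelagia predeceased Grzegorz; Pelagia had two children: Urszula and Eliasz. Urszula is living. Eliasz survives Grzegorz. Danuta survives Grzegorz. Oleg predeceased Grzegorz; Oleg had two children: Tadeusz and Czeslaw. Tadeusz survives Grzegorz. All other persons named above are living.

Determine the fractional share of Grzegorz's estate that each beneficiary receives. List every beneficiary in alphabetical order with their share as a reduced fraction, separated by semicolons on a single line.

Neither parent survives and there are no descendants, so the estate passes to Grzegorz's siblings and their issue per stirpes.
The estate is divided into 3 equal shares of 1/3 among Mieczyslaw, Oleg, Stanislawa.
Mieczyslaw predeceased; the 1/3 allotted to Mieczyslaw's branch passes to Mieczyslaw's issue by representation.
The 1/3 is divided into 3 equal shares of 1/9 among Pelagia, Nadia, Danuta.
Pelagia predeceased; the 1/9 allotted to Pelagia's branch passes to Pelagia's issue by representation.
The 1/9 is divided into 2 equal shares of 1/18 among Urszula, Eliasz.
Urszula is living and takes 1/18.
Eliasz is living and takes 1/18.
Nadia is living and takes 1/9.
Danuta is living and takes 1/9.
Oleg predeceased; the 1/3 allotted to Oleg's branch passes to Oleg's issue by representation.
The 1/3 is divided into 2 equal shares of 1/6 among Tadeusz, Czeslaw.
Tadeusz is living and takes 1/6.
Czeslaw is living and takes 1/6.
Stanislawa is living and takes 1/3.

Czeslaw 1/6; Danuta 1/9; Eliasz 1/18; Nadia 1/9; Stanislawa 1/3; Tadeusz 1/6; Urszula 1/18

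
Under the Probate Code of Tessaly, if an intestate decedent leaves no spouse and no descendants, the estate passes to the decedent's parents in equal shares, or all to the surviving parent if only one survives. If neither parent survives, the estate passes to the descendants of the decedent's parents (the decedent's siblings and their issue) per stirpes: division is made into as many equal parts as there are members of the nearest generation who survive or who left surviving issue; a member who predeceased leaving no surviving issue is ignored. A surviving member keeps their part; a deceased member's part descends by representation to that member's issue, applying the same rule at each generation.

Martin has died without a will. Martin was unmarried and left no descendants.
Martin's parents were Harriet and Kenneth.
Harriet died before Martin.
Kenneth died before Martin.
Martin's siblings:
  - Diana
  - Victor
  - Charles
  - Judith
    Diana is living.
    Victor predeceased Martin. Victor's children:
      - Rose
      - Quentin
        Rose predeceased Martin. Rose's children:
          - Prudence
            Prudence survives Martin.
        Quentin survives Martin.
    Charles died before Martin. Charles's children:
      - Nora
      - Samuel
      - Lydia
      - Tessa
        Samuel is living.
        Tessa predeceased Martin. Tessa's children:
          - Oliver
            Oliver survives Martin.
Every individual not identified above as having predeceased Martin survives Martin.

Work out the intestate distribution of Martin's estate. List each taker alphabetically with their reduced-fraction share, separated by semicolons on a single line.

Neither parent survives and there are no descendants, so the estate passes to Martin's siblings and their issue per stirpes.
The estate is divided into 4 equal shares of 1/4 among Diana, Victor, Charles, Judith.
Diana is living and takes 1/4.
Victor predeceased; the 1/4 allotted to Victor's branch passes to Victor's issue by representation.
The 1/4 is divided into 2 equal shares of 1/8 among Rose, Quentin.
Rose predeceased; the 1/8 allotted to Rose's branch passes to Rose's issue by representation.
Prudence is the sole taker at this level and receives the full 1/8.
Quentin is living and takes 1/8.
Charles predeceased; the 1/4 allotted to Charles's branch passes to Charles's issue by representation.
The 1/4 is divided into 4 equal shares of 1/16 among Nora, Samuel, Lydia, Tessa.
Nora is living and takes 1/16.
Samuel is living and takes 1/16.
Lydia is living and takes 1/16.
Tessa predeceased; the 1/16 allotted to Tessa's branch passes to Tessa's issue by representation.
Oliver is the sole taker at this level and receives the full 1/16.
Judith is living and takes 1/4.

Diana 1/4; Judith 1/4; Lydia 1/16; Nora 1/16; Oliver 1/16; Prudence 1/8; Quentin 1/8; Samuel 1/16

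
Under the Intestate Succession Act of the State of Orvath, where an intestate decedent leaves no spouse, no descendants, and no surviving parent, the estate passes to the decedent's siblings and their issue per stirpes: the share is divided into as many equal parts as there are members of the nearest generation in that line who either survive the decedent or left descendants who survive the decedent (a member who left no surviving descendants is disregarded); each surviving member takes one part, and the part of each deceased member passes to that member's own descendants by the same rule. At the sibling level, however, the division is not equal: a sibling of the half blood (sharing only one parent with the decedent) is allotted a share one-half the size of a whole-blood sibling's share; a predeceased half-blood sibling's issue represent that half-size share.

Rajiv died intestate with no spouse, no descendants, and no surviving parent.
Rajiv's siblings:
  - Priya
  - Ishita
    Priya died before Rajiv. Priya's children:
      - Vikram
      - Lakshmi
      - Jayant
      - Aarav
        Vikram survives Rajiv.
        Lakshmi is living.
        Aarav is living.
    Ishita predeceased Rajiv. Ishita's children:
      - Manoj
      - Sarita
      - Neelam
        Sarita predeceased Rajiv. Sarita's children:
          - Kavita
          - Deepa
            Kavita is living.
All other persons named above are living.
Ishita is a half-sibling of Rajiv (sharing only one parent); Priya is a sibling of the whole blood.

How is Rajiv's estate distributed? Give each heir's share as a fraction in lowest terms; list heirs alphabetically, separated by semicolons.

Aarav 1/6; Deepa 1/18; Jayant 1/6; Kavita 1/18; Lakshmi 1/6; Manoj 1/9; Neelam 1/9; Vikram 1/6

No spouse, descendants, or parent survives, so the estate passes to Rajiv's siblings per stirpes.
Half-blood siblings count for one-half the weight of whole-blood siblings at the initial division.
Dividing 1 in proportion to weights (total weight 3/2): Priya (weight 1) → 2/3; Ishita (weight 1/2) → 1/3.
Priya predeceased; the 2/3 allotted to Priya's branch passes to Priya's issue by representation.
The 2/3 is divided into 4 equal shares of 1/6 among Vikram, Lakshmi, Jayant, Aarav.
Vikram is living and takes 1/6.
Lakshmi is living and takes 1/6.
Jayant is living and takes 1/6.
Aarav is living and takes 1/6.
Ishita predeceased; the 1/3 allotted to Ishita's branch passes to Ishita's issue by representation.
The 1/3 is divided into 3 equal shares of 1/9 among Manoj, Sarita, Neelam.
Manoj is living and takes 1/9.
Sarita predeceased; the 1/9 allotted to Sarita's branch passes to Sarita's issue by representation.
The 1/9 is divided into 2 equal shares of 1/18 among Kavita, Deepa.
Kavita is living and takes 1/18.
Deepa is living and takes 1/18.
Neelam is living and takes 1/9.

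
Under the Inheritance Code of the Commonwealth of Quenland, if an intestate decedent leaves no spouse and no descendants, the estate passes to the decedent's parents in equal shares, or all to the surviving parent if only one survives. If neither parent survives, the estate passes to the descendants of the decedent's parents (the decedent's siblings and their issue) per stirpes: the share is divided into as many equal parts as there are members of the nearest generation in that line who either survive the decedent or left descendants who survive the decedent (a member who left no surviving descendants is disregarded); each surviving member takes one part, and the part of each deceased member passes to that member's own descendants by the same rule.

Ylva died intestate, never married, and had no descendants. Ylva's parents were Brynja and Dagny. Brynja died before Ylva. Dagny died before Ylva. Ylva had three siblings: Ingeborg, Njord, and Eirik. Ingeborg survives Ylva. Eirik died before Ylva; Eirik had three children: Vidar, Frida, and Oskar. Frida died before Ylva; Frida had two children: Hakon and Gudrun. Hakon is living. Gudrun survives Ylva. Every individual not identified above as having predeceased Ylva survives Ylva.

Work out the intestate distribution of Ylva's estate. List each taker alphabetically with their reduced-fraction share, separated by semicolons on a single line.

Neither parent survives and there are no descendants, so the estate passes to Ylva's siblings and their issue per stirpes.
The estate is divided into 3 equal shares of 1/3 among Ingeborg, Njord, Eirik.
Ingeborg is living and takes 1/3.
Njord is living and takes 1/3.
Eirik predeceased; the 1/3 allotted to Eirik's branch passes to Eirik's issue by representation.
The 1/3 is divided into 3 equal shares of 1/9 among Vidar, Frida, Oskar.
Vidar is living and takes 1/9.
Frida predeceased; the 1/9 allotted to Frida's branch passes to Frida's issue by representation.
The 1/9 is divided into 2 equal shares of 1/18 among Hakon, Gudrun.
Hakon is living and takes 1/18.
Gudrun is living and takes 1/18.
Oskar is living and takes 1/9.

Gudrun 1/18; Hakon 1/18; Ingeborg 1/3; Njord 1/3; Oskar 1/9; Vidar 1/9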